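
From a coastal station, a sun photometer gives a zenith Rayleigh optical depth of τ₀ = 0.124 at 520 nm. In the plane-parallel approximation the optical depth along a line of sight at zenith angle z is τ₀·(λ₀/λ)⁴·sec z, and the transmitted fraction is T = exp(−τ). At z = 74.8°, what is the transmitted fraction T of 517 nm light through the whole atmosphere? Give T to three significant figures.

sec 74.8° = 3.8140.
τ = 0.124 × (520/517)⁴ × 3.8140 = 0.124 × 1.0234 × 3.8140 = 0.4840.
T = exp(−0.4840) = 0.6163.

0.616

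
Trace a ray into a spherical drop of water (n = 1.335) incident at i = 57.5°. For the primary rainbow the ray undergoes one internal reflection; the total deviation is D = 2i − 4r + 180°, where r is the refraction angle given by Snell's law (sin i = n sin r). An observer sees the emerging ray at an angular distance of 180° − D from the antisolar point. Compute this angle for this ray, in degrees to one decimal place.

41.7°

sin r = sin 57.5° / 1.335 = 0.8434/1.335 = 0.6318; r = 39.18°.
D = 2·57.5° − 4·39.18° + 180° = 115.00° − 156.72° + 180° = 138.28°.
Angle from antisolar point = 180° − D = 41.72°.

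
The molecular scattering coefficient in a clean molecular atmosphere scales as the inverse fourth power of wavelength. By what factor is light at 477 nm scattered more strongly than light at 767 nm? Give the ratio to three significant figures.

Rayleigh scattering ∝ λ⁻⁴, so the ratio of coefficients is the inverse fourth power of the wavelength ratio.
σ(477)/σ(767) = (767/477)⁴ = (1.6080)⁴ = 6.685.

6.69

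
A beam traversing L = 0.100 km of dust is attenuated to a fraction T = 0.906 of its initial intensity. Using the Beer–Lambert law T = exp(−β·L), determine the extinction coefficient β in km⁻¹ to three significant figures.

0.987 km⁻¹

Beer–Lambert: T = exp(−βL) ⇒ β = −ln(T)/L = −ln(0.906)/0.100 = 0.0987/0.100 = 0.9872 km⁻¹.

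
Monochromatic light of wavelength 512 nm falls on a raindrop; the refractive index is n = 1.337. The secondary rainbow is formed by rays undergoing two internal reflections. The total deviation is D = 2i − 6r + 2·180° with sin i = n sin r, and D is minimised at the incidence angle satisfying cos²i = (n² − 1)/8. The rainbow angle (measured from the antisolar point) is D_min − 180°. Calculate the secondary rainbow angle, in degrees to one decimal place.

cos²i = (1.78757 − 1)/8 = 0.09845; i = arccos(0.31376) = 71.714°.
sin r = sin 71.714°/1.337 = 0.71017; r = 45.249°.
D_min = 2·71.714° − 6·45.249° + 360° = 231.934°.
Rainbow angle = D_min − 180° = 51.934°.

51.9°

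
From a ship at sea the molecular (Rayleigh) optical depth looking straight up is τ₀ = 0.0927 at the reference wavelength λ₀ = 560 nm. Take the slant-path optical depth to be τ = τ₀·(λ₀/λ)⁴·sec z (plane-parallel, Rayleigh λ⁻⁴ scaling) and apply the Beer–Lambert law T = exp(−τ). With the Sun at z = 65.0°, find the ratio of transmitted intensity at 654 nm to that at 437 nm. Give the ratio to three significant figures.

Airmass: sec 65.0° = 2.3662.
τ(654 nm) = 0.0927 × (560/654)⁴ × 2.3662 = 0.0927 × 0.5376 × 2.3662 = 0.1179.
τ(437 nm) = 0.0927 × (560/437)⁴ × 2.3662 = 0.0927 × 2.6967 × 2.3662 = 0.5915.
T(654)/T(437) = exp(τ_B − τ_A) = exp(0.4736) = 1.6057.

1.61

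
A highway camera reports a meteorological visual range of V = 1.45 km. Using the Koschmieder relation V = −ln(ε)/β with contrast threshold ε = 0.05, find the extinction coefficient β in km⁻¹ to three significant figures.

2.07 km⁻¹

β = −ln(0.05) / V = 2.996 / 1.45 = 2.0660 km⁻¹.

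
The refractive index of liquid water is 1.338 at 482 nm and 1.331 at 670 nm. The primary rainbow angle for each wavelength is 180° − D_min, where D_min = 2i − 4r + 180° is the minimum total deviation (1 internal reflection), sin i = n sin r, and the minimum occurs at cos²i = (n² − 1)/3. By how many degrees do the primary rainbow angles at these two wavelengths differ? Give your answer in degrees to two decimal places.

1.01°

At 482 nm (n = 1.338): cos²i = 0.26341 → i = 59.120°, r = 39.899°, D_min = 138.643°, rainbow angle = 41.357°.
At 670 nm (n = 1.331): cos²i = 0.25719 → i = 59.527°, r = 40.356°, D_min = 137.630°, rainbow angle = 42.370°.
Angular width = |41.357° − 42.370°| = 1.013°.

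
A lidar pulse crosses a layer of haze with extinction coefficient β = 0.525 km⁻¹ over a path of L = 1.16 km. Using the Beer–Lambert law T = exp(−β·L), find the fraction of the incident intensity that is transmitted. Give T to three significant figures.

τ = β·L = 0.525 × 1.16 = 0.6090.
T = exp(−0.6090) = 0.5439.

0.544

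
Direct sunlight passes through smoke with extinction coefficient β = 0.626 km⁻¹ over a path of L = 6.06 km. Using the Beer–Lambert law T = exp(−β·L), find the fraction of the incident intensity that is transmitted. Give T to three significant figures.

τ = β·L = 0.626 × 6.06 = 3.7936.
T = exp(−3.7936) = 0.0225.

0.0225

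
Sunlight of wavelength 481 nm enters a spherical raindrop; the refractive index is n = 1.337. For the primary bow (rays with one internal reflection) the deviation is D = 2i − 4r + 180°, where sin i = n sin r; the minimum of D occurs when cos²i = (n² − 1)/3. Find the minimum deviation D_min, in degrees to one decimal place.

138.5°

cos²i = (1.78757 − 1)/3 = 0.26252; i = arccos(0.51237) = 59.178°.
sin r = sin 59.178°/1.337 = 0.64231; r = 39.964°.
D_min = 2·59.178° − 4·39.964° + 180° = 138.500°.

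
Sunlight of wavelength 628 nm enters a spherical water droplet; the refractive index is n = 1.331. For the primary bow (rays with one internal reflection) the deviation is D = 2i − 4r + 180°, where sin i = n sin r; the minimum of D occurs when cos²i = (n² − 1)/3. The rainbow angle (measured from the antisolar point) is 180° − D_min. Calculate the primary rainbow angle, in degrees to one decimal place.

cos²i = (1.77156 − 1)/3 = 0.25719; i = arccos(0.50714) = 59.527°.
sin r = sin 59.527°/1.331 = 0.64753; r = 40.356°.
D_min = 2·59.527° − 4·40.356° + 180° = 137.630°.
Rainbow angle = 180° − D_min = 42.370°.

42.4°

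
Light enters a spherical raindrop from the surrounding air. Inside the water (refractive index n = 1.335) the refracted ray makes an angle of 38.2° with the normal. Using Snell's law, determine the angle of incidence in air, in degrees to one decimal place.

55.6°

Snell: sin θ_i = n · sin θ_r = 1.335 × sin 38.2° = 1.335 × 0.6184 = 0.8256.
θ_i = arcsin(0.8256) = 55.65°.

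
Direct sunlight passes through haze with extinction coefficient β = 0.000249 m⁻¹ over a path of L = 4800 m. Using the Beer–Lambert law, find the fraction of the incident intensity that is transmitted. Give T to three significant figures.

0.303

τ = β·L = 0.000249 × 4800 = 1.1952.
T = exp(−1.1952) = 0.3026.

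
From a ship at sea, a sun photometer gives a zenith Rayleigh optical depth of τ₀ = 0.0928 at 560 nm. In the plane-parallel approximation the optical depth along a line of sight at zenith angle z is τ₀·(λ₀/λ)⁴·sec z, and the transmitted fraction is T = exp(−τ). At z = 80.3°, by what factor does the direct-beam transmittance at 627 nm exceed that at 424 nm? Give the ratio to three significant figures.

Airmass: sec 80.3° = 5.9351.
τ(627 nm) = 0.0928 × (560/627)⁴ × 5.9351 = 0.0928 × 0.6363 × 5.9351 = 0.3505.
τ(424 nm) = 0.0928 × (560/424)⁴ × 5.9351 = 0.0928 × 3.0429 × 5.9351 = 1.6760.
T(627)/T(424) = exp(τ_B − τ_A) = exp(1.3255) = 3.7640.

3.76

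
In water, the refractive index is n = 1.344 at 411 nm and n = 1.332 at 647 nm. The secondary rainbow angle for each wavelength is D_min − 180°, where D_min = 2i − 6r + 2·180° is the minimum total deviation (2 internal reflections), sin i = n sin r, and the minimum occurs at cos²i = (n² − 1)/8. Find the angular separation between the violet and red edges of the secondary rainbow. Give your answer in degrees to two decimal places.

3.10°

At 411 nm (n = 1.344): cos²i = 0.10079 → i = 71.490°, r = 44.874°, D_min = 233.733°, rainbow angle = 53.733°.
At 647 nm (n = 1.332): cos²i = 0.09678 → i = 71.875°, r = 45.520°, D_min = 230.628°, rainbow angle = 50.628°.
Angular width = |53.733° − 50.628°| = 3.104°.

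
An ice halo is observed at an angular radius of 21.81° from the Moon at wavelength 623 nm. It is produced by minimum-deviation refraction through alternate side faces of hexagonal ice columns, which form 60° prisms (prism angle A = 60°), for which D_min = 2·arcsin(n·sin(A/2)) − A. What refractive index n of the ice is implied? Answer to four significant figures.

Rearranging: n = sin((D_min + A)/2) / sin(A/2).
(D_min + A)/2 = (21.81° + 60°)/2 = 40.905°.
n = sin 40.905° / sin 30° = 0.6548 / 0.5000 = 1.3096.

1.310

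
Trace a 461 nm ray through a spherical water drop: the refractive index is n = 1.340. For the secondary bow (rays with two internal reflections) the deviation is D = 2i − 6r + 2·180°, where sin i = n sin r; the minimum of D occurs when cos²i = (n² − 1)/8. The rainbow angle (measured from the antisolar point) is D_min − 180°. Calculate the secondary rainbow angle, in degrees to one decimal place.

cos²i = (1.79560 − 1)/8 = 0.09945; i = arccos(0.31536) = 71.618°.
sin r = sin 71.618°/1.340 = 0.70819; r = 45.088°.
D_min = 2·71.618° − 6·45.088° + 360° = 232.709°.
Rainbow angle = D_min − 180° = 52.709°.

52.7°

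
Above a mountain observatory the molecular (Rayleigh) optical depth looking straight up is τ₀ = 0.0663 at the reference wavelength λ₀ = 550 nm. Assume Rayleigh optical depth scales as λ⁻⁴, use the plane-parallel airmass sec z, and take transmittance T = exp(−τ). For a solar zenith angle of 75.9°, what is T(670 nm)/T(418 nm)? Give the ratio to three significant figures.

Airmass: sec 75.9° = 4.1048.
τ(670 nm) = 0.0663 × (550/670)⁴ × 4.1048 = 0.0663 × 0.4541 × 4.1048 = 0.1236.
τ(418 nm) = 0.0663 × (550/418)⁴ × 4.1048 = 0.0663 × 2.9974 × 4.1048 = 0.8157.
T(670)/T(418) = exp(τ_B − τ_A) = exp(0.6922) = 1.9980.

2.00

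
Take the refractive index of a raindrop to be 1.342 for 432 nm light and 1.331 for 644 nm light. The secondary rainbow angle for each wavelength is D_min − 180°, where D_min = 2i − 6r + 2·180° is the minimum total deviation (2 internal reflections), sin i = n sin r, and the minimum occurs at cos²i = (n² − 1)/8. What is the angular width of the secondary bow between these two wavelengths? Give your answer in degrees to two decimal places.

2.86°

At 432 nm (n = 1.342): cos²i = 0.10012 → i = 71.554°, r = 44.981°, D_min = 233.222°, rainbow angle = 53.222°.
At 644 nm (n = 1.331): cos²i = 0.09645 → i = 71.907°, r = 45.575°, D_min = 230.365°, rainbow angle = 50.365°.
Angular width = |53.222° − 50.365°| = 2.857°.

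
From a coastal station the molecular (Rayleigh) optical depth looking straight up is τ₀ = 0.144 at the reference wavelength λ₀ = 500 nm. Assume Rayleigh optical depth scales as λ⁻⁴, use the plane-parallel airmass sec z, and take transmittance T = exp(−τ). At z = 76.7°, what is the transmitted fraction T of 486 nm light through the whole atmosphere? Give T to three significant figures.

sec 76.7° = 4.3469.
τ = 0.144 × (500/486)⁴ × 4.3469 = 0.144 × 1.1203 × 4.3469 = 0.7013.
T = exp(−0.7013) = 0.4960.

0.496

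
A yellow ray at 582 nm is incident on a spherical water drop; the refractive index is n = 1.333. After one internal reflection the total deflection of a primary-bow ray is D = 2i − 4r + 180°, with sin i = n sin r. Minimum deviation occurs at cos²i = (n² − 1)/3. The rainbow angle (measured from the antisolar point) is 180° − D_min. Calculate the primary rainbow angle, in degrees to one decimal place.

42.1°

cos²i = (1.77689 − 1)/3 = 0.25896; i = arccos(0.50888) = 59.410°.
sin r = sin 59.410°/1.333 = 0.64579; r = 40.225°.
D_min = 2·59.410° − 4·40.225° + 180° = 137.922°.
Rainbow angle = 180° − D_min = 42.078°.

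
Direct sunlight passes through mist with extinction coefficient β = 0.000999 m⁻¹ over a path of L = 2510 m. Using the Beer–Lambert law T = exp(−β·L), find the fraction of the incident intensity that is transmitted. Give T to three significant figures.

τ = β·L = 0.000999 × 2510 = 2.5075.
T = exp(−2.5075) = 0.0815.

0.0815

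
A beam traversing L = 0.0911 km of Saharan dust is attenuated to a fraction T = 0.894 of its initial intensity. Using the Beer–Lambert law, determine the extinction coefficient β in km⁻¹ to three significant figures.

1.23 km⁻¹

Beer–Lambert: T = exp(−βL) ⇒ β = −ln(T)/L = −ln(0.894)/0.0911 = 0.1120/0.0911 = 1.23 km⁻¹.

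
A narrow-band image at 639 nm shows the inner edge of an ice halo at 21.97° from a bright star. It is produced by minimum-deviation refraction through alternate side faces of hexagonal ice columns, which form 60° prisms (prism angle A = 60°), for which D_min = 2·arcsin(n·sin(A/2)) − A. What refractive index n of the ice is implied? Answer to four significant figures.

Rearranging: n = sin((D_min + A)/2) / sin(A/2).
(D_min + A)/2 = (21.97° + 60°)/2 = 40.985°.
n = sin 40.985° / sin 30° = 0.6559 / 0.5000 = 1.3117.

1.312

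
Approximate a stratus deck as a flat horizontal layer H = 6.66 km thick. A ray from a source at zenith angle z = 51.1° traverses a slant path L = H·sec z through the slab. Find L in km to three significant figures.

10.6 km

sec z = 1/cos 51.1° = 1.5925.
L = 6.66 × 1.5925 = 10.606 km.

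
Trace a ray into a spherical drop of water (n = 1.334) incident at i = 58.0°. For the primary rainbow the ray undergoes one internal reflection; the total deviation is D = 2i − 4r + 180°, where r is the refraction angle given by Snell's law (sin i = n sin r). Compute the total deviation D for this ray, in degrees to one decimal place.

sin r = sin 58.0° / 1.334 = 0.8480/1.334 = 0.6357; r = 39.47°.
D = 2·58.0° − 4·39.47° + 180° = 116.00° − 157.89° + 180° = 138.11°.

138.1°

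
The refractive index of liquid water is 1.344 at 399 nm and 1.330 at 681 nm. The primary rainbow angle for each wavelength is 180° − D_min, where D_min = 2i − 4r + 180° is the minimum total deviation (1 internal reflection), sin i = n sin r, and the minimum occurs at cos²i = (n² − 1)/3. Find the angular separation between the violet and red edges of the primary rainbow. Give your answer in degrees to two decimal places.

At 399 nm (n = 1.344): cos²i = 0.26878 → i = 58.772°, r = 39.512°, D_min = 139.495°, rainbow angle = 40.505°.
At 681 nm (n = 1.330): cos²i = 0.25630 → i = 59.585°, r = 40.422°, D_min = 137.484°, rainbow angle = 42.516°.
Angular width = |40.505° − 42.516°| = 2.011°.

2.01°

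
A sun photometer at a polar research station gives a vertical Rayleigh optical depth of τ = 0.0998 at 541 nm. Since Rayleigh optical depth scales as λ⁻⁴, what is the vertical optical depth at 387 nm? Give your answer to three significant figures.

τ(387 nm) = τ(541 nm) × (541/387)⁴ = 0.0998 × (1.3979)⁴ = 0.0998 × 3.8190 = 0.3811.

0.381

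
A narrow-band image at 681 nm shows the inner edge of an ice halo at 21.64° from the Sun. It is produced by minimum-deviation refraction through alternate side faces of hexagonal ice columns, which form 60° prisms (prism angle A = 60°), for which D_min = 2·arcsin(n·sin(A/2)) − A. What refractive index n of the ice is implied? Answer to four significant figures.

Rearranging: n = sin((D_min + A)/2) / sin(A/2).
(D_min + A)/2 = (21.64° + 60°)/2 = 40.820°.
n = sin 40.820° / sin 30° = 0.6537 / 0.5000 = 1.3074.

1.307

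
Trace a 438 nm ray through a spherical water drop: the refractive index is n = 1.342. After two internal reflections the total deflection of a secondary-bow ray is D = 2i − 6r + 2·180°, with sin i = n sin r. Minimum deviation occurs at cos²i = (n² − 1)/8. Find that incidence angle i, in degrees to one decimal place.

cos²i = (1.342² − 1)/8 = (1.80096 − 1)/8 = 0.10012.
cos i = 0.31642, so i = 71.554°.

71.6°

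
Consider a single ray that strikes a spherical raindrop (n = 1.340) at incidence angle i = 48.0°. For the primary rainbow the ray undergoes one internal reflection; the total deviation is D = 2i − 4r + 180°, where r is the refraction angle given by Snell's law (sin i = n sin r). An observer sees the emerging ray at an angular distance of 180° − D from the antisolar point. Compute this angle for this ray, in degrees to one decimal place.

sin r = sin 48.0° / 1.340 = 0.7431/1.340 = 0.5546; r = 33.68°.
D = 2·48.0° − 4·33.68° + 180° = 96.00° − 134.73° + 180° = 141.27°.
Angle from antisolar point = 180° − D = 38.73°.

38.7°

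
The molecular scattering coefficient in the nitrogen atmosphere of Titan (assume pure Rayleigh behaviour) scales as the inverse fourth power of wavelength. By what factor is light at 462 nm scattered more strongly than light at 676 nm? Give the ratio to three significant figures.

Rayleigh scattering ∝ λ⁻⁴, so the ratio of coefficients is the inverse fourth power of the wavelength ratio.
σ(462)/σ(676) = (676/462)⁴ = (1.4632)⁴ = 4.584.

4.58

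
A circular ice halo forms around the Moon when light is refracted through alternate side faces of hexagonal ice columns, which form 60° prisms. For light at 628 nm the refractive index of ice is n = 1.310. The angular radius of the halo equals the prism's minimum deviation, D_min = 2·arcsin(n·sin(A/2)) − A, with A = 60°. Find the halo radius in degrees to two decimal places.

n·sin(A/2) = 1.310 × sin 30° = 1.310 × 0.5000 = 0.6550.
D_min = 2·arcsin(0.6550) − 60° = 2 × 40.920° − 60° = 21.839°.

21.84°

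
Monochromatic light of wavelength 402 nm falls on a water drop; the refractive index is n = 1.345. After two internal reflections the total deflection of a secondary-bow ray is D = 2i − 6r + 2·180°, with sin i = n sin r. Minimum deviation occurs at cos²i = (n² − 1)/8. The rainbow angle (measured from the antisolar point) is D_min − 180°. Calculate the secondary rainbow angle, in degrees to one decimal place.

cos²i = (1.80902 − 1)/8 = 0.10113; i = arccos(0.31801) = 71.458°.
sin r = sin 71.458°/1.345 = 0.70490; r = 44.821°.
D_min = 2·71.458° − 6·44.821° + 360° = 233.987°.
Rainbow angle = D_min − 180° = 53.987°.

54.0°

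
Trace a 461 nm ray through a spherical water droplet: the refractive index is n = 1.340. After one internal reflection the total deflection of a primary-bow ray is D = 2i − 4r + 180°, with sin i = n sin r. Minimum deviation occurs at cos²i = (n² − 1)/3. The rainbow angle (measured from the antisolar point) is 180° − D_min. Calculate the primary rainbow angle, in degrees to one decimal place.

cos²i = (1.79560 − 1)/3 = 0.26520; i = arccos(0.51498) = 59.004°.
sin r = sin 59.004°/1.340 = 0.63971; r = 39.770°.
D_min = 2·59.004° − 4·39.770° + 180° = 138.929°.
Rainbow angle = 180° − D_min = 41.071°.

41.1°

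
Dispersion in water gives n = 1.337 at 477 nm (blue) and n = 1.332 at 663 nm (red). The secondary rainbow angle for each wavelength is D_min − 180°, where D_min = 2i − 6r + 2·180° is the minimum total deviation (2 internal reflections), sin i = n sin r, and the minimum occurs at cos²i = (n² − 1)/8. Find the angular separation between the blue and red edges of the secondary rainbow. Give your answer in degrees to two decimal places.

1.31°

At 477 nm (n = 1.337): cos²i = 0.09845 → i = 71.714°, r = 45.249°, D_min = 231.934°, rainbow angle = 51.934°.
At 663 nm (n = 1.332): cos²i = 0.09678 → i = 71.875°, r = 45.520°, D_min = 230.628°, rainbow angle = 50.628°.
Angular width = |51.934° − 50.628°| = 1.305°.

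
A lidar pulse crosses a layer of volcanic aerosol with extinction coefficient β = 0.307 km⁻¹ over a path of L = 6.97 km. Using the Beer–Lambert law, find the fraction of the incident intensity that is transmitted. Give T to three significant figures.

τ = β·L = 0.307 × 6.97 = 2.1398.
T = exp(−2.1398) = 0.1177.

0.118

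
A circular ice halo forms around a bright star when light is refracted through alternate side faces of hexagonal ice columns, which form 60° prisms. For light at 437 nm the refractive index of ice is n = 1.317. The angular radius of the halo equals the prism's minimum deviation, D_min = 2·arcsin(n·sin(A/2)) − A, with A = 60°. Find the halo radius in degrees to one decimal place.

22.4°

n·sin(A/2) = 1.317 × sin 30° = 1.317 × 0.5000 = 0.6585.
D_min = 2·arcsin(0.6585) − 60° = 2 × 41.186° − 60° = 22.371°.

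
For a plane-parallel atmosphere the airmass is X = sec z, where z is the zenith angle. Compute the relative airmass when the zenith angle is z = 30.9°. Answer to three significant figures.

1.17

X = sec z = 1/cos 30.9° = 1/0.8581 = 1.1654.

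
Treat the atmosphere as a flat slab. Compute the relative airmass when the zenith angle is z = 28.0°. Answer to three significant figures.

1.13

X = sec z = 1/cos 28.0° = 1/0.8829 = 1.1326.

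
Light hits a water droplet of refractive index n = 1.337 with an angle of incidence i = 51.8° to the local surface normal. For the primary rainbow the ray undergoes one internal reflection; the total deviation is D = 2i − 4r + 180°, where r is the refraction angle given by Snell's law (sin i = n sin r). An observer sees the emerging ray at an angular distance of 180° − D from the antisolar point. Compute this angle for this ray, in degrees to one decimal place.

40.4°

sin r = sin 51.8° / 1.337 = 0.7859/1.337 = 0.5878; r = 36.00°.
D = 2·51.8° − 4·36.00° + 180° = 103.60° − 144.00° + 180° = 139.60°.
Angle from antisolar point = 180° − D = 40.40°.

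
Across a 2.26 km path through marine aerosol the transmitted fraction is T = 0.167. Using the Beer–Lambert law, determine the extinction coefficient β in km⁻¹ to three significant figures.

Beer–Lambert: T = exp(−βL) ⇒ β = −ln(T)/L = −ln(0.167)/2.26 = 1.7898/2.26 = 0.7919 km⁻¹.

0.792 km⁻¹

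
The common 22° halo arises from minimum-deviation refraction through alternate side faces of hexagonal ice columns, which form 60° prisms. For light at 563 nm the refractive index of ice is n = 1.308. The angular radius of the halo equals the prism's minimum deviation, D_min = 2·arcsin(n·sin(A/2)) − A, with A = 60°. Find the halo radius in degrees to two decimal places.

21.69°

n·sin(A/2) = 1.308 × sin 30° = 1.308 × 0.5000 = 0.6540.
D_min = 2·arcsin(0.6540) − 60° = 2 × 40.844° − 60° = 21.688°.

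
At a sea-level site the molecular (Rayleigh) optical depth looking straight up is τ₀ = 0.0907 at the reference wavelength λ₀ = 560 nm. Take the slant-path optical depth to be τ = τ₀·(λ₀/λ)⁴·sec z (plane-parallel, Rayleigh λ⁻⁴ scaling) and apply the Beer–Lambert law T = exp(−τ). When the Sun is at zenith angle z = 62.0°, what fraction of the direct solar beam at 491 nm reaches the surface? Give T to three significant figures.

0.721

sec 62.0° = 2.1301.
τ = 0.0907 × (560/491)⁴ × 2.1301 = 0.0907 × 1.6921 × 2.1301 = 0.3269.
T = exp(−0.3269) = 0.7212.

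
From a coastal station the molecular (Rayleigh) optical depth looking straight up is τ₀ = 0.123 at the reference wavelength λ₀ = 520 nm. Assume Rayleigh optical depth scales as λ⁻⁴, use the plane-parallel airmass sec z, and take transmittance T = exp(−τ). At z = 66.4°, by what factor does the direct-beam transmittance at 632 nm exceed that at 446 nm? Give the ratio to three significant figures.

Airmass: sec 66.4° = 2.4978.
τ(632 nm) = 0.123 × (520/632)⁴ × 2.4978 = 0.123 × 0.4583 × 2.4978 = 0.1408.
τ(446 nm) = 0.123 × (520/446)⁴ × 2.4978 = 0.123 × 1.8479 × 2.4978 = 0.5677.
T(632)/T(446) = exp(τ_B − τ_A) = exp(0.4269) = 1.5325.

1.53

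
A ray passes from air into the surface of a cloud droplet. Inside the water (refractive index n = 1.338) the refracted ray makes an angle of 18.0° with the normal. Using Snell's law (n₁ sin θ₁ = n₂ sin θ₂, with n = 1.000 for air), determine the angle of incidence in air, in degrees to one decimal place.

24.4°

Snell: sin θ_i = n · sin θ_r = 1.338 × sin 18.0° = 1.338 × 0.3090 = 0.4135.
θ_i = arcsin(0.4135) = 24.42°.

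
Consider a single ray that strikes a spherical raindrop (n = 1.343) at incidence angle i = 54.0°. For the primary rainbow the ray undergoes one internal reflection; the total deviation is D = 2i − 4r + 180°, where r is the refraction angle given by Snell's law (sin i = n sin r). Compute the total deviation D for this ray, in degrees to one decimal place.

139.8°

sin r = sin 54.0° / 1.343 = 0.8090/1.343 = 0.6024; r = 37.04°.
D = 2·54.0° − 4·37.04° + 180° = 108.00° − 148.17° + 180° = 139.83°.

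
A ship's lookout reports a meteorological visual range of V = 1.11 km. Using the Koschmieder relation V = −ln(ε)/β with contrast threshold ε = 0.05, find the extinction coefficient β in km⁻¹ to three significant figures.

β = −ln(0.05) / V = 2.996 / 1.11 = 2.6989 km⁻¹.

2.70 km⁻¹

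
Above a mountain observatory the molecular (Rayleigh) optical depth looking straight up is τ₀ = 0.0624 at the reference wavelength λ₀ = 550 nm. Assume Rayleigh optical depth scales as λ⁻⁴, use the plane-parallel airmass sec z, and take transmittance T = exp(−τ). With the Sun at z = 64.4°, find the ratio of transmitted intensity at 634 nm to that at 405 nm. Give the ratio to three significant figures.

1.51

Airmass: sec 64.4° = 2.3144.
τ(634 nm) = 0.0624 × (550/634)⁴ × 2.3144 = 0.0624 × 0.5664 × 2.3144 = 0.0818.
τ(405 nm) = 0.0624 × (550/405)⁴ × 2.3144 = 0.0624 × 3.4012 × 2.3144 = 0.4912.
T(634)/T(405) = exp(τ_B − τ_A) = exp(0.4094) = 1.5059.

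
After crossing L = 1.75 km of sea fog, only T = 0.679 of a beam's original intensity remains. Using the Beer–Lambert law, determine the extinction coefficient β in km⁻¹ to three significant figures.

Beer–Lambert: T = exp(−βL) ⇒ β = −ln(T)/L = −ln(0.679)/1.75 = 0.3871/1.75 = 0.2212 km⁻¹.

0.221 km⁻¹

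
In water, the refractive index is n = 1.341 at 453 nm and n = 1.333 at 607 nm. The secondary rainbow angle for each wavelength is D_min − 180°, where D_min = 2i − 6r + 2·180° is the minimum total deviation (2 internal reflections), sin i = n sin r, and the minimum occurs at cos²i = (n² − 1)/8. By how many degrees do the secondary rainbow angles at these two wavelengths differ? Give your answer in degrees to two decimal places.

2.08°

At 453 nm (n = 1.341): cos²i = 0.09979 → i = 71.586°, r = 45.034°, D_min = 232.966°, rainbow angle = 52.966°.
At 607 nm (n = 1.333): cos²i = 0.09711 → i = 71.843°, r = 45.466°, D_min = 230.891°, rainbow angle = 50.891°.
Angular width = |52.966° − 50.891°| = 2.075°.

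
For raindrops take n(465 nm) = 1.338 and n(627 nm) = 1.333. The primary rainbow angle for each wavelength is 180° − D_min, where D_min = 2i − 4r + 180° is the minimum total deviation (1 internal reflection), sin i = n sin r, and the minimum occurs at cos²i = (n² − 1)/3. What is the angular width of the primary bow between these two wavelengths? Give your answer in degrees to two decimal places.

At 465 nm (n = 1.338): cos²i = 0.26341 → i = 59.120°, r = 39.899°, D_min = 138.643°, rainbow angle = 41.357°.
At 627 nm (n = 1.333): cos²i = 0.25896 → i = 59.410°, r = 40.225°, D_min = 137.922°, rainbow angle = 42.078°.
Angular width = |41.357° − 42.078°| = 0.722°.

0.72°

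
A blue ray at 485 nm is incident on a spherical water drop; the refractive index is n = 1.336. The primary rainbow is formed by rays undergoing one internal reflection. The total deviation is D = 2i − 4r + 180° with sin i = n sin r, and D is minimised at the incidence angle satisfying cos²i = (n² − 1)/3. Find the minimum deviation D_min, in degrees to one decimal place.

138.4°

cos²i = (1.78490 − 1)/3 = 0.26163; i = arccos(0.51150) = 59.236°.
sin r = sin 59.236°/1.336 = 0.64318; r = 40.029°.
D_min = 2·59.236° − 4·40.029° + 180° = 138.356°.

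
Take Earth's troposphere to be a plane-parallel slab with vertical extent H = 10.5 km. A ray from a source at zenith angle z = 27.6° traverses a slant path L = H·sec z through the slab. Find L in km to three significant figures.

11.8 km

sec z = 1/cos 27.6° = 1.1284.
L = 10.5 × 1.1284 = 11.848 km.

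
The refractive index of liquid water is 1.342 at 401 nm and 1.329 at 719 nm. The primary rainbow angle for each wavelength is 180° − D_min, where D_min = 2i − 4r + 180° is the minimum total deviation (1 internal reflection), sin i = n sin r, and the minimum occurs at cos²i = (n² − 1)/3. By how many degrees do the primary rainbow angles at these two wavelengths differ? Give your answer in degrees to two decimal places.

1.88°

At 401 nm (n = 1.342): cos²i = 0.26699 → i = 58.888°, r = 39.641°, D_min = 139.213°, rainbow angle = 40.787°.
At 719 nm (n = 1.329): cos²i = 0.25541 → i = 59.643°, r = 40.487°, D_min = 137.337°, rainbow angle = 42.663°.
Angular width = |40.787° − 42.663°| = 1.876°.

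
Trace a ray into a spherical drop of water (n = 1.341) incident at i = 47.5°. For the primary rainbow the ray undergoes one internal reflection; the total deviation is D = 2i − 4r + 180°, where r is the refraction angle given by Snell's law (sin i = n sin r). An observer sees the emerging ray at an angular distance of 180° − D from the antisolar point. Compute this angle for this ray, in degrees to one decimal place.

sin r = sin 47.5° / 1.341 = 0.7373/1.341 = 0.5498; r = 33.35°.
D = 2·47.5° − 4·33.35° + 180° = 95.00° − 133.41° + 180° = 141.59°.
Angle from antisolar point = 180° − D = 38.41°.

38.4°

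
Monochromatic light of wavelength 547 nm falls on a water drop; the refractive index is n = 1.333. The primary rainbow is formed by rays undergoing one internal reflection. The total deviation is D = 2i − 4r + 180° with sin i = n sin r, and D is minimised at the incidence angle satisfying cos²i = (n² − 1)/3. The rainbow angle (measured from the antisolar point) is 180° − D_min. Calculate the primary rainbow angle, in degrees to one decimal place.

42.1°

cos²i = (1.77689 − 1)/3 = 0.25896; i = arccos(0.50888) = 59.410°.
sin r = sin 59.410°/1.333 = 0.64579; r = 40.225°.
D_min = 2·59.410° − 4·40.225° + 180° = 137.922°.
Rainbow angle = 180° − D_min = 42.078°.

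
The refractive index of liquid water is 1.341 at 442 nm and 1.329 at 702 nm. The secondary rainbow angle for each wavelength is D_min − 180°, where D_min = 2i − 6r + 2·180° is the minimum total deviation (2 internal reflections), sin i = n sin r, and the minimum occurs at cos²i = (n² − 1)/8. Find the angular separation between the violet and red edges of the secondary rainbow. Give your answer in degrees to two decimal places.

At 442 nm (n = 1.341): cos²i = 0.09979 → i = 71.586°, r = 45.034°, D_min = 232.966°, rainbow angle = 52.966°.
At 702 nm (n = 1.329): cos²i = 0.09578 → i = 71.972°, r = 45.685°, D_min = 229.837°, rainbow angle = 49.837°.
Angular width = |52.966° − 49.837°| = 3.129°.

3.13°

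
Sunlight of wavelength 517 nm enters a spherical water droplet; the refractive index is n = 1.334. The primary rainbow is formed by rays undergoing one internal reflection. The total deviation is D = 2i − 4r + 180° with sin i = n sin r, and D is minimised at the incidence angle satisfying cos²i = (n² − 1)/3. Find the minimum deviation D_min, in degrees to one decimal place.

cos²i = (1.77956 − 1)/3 = 0.25985; i = arccos(0.50976) = 59.352°.
sin r = sin 59.352°/1.334 = 0.64492; r = 40.159°.
D_min = 2·59.352° − 4·40.159° + 180° = 138.067°.

138.1°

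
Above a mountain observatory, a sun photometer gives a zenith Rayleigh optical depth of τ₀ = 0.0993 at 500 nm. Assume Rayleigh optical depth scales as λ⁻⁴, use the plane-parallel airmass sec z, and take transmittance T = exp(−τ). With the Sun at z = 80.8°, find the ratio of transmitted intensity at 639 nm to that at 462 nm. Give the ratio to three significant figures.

Airmass: sec 80.8° = 6.2546.
τ(639 nm) = 0.0993 × (500/639)⁴ × 6.2546 = 0.0993 × 0.3749 × 6.2546 = 0.2328.
τ(462 nm) = 0.0993 × (500/462)⁴ × 6.2546 = 0.0993 × 1.3719 × 6.2546 = 0.8520.
T(639)/T(462) = exp(τ_B − τ_A) = exp(0.6192) = 1.8575.

1.86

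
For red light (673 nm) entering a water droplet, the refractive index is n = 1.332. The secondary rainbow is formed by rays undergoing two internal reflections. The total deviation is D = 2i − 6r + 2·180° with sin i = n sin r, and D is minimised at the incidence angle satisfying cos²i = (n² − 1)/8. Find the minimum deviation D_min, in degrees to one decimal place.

cos²i = (1.77422 − 1)/8 = 0.09678; i = arccos(0.31109) = 71.875°.
sin r = sin 71.875°/1.332 = 0.71350; r = 45.520°.
D_min = 2·71.875° − 6·45.520° + 360° = 230.628°.

230.6°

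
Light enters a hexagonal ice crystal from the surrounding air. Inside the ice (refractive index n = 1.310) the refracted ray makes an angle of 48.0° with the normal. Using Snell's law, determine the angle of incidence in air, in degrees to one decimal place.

Snell: sin θ_i = n · sin θ_r = 1.310 × sin 48.0° = 1.310 × 0.7431 = 0.9735.
θ_i = arcsin(0.9735) = 76.79°.

76.8°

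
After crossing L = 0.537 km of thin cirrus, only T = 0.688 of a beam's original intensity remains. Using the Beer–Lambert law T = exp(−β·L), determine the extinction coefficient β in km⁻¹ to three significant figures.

Beer–Lambert: T = exp(−βL) ⇒ β = −ln(T)/L = −ln(0.688)/0.537 = 0.3740/0.537 = 0.6964 km⁻¹.

0.696 km⁻¹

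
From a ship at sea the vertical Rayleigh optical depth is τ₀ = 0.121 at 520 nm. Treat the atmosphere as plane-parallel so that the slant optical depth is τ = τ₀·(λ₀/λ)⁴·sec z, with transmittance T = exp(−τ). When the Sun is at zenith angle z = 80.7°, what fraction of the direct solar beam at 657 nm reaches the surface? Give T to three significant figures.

sec 80.7° = 6.1880.
τ = 0.121 × (520/657)⁴ × 6.1880 = 0.121 × 0.3924 × 6.1880 = 0.2938.
T = exp(−0.2938) = 0.7454.

0.745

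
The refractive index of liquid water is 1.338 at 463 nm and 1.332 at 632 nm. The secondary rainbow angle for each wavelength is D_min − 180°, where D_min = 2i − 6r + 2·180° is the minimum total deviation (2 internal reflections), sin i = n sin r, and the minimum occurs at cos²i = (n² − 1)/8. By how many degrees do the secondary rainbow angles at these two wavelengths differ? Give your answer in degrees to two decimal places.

At 463 nm (n = 1.338): cos²i = 0.09878 → i = 71.682°, r = 45.195°, D_min = 232.193°, rainbow angle = 52.193°.
At 632 nm (n = 1.332): cos²i = 0.09678 → i = 71.875°, r = 45.520°, D_min = 230.628°, rainbow angle = 50.628°.
Angular width = |52.193° − 50.628°| = 1.564°.

1.56°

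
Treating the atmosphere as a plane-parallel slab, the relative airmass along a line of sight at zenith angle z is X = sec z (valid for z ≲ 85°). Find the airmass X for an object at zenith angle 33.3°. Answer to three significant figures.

X = sec z = 1/cos 33.3° = 1/0.8358 = 1.1964.

1.20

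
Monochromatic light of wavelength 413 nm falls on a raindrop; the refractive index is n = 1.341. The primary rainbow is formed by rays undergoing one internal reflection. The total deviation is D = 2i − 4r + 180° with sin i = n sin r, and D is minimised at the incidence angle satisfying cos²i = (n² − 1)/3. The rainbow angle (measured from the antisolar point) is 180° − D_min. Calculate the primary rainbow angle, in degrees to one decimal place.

40.9°

cos²i = (1.79828 − 1)/3 = 0.26609; i = arccos(0.51584) = 58.946°.
sin r = sin 58.946°/1.341 = 0.63884; r = 39.705°.
D_min = 2·58.946° − 4·39.705° + 180° = 139.071°.
Rainbow angle = 180° − D_min = 40.929°.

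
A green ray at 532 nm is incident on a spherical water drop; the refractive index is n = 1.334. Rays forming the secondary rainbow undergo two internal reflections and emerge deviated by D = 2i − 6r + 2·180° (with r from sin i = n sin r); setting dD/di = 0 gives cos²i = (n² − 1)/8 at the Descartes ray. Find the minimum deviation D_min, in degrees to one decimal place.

231.2°

cos²i = (1.77956 − 1)/8 = 0.09744; i = arccos(0.31216) = 71.810°.
sin r = sin 71.810°/1.334 = 0.71217; r = 45.411°.
D_min = 2·71.810° − 6·45.411° + 360° = 231.153°.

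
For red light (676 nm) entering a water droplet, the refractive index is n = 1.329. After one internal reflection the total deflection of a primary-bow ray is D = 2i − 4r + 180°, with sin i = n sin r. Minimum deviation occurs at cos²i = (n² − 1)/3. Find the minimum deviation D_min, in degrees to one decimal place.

cos²i = (1.76624 − 1)/3 = 0.25541; i = arccos(0.50538) = 59.643°.
sin r = sin 59.643°/1.329 = 0.64928; r = 40.487°.
D_min = 2·59.643° − 4·40.487° + 180° = 137.337°.

137.3°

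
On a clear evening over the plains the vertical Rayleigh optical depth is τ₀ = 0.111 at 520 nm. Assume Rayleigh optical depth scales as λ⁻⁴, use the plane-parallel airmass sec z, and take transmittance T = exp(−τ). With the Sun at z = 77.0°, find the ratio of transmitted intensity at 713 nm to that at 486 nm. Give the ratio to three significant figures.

1.66

Airmass: sec 77.0° = 4.4454.
τ(713 nm) = 0.111 × (520/713)⁴ × 4.4454 = 0.111 × 0.2829 × 4.4454 = 0.1396.
τ(486 nm) = 0.111 × (520/486)⁴ × 4.4454 = 0.111 × 1.3106 × 4.4454 = 0.6467.
T(713)/T(486) = exp(τ_B − τ_A) = exp(0.5071) = 1.6605.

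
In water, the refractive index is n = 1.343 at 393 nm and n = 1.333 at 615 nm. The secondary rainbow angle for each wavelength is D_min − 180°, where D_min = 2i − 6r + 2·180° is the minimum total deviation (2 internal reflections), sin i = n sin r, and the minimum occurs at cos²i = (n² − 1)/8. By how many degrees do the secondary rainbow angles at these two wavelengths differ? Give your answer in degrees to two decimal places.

At 393 nm (n = 1.343): cos²i = 0.10046 → i = 71.522°, r = 44.928°, D_min = 233.478°, rainbow angle = 53.478°.
At 615 nm (n = 1.333): cos²i = 0.09711 → i = 71.843°, r = 45.466°, D_min = 230.891°, rainbow angle = 50.891°.
Angular width = |53.478° − 50.891°| = 2.587°.

2.59°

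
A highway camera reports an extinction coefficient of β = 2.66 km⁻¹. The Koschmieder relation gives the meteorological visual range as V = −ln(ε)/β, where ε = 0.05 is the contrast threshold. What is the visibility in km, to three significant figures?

V = −ln(0.05) / 2.66 = 2.996 / 2.66 = 1.1262 km.

1.13 km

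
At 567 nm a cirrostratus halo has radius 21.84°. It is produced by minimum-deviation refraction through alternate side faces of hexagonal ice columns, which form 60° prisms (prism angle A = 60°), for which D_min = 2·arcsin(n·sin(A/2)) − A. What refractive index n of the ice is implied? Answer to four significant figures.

Rearranging: n = sin((D_min + A)/2) / sin(A/2).
(D_min + A)/2 = (21.84° + 60°)/2 = 40.920°.
n = sin 40.920° / sin 30° = 0.6550 / 0.5000 = 1.3100.

1.310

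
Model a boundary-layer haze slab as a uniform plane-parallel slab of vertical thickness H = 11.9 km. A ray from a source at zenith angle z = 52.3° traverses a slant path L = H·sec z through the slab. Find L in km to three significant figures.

sec z = 1/cos 52.3° = 1.6353.
L = 11.9 × 1.6353 = 19.459 km.

19.5 km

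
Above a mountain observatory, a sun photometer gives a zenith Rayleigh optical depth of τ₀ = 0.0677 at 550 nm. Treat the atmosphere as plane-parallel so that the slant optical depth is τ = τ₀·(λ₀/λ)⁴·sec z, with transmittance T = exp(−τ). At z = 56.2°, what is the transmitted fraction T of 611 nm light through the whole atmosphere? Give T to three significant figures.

sec 56.2° = 1.7976.
τ = 0.0677 × (550/611)⁴ × 1.7976 = 0.0677 × 0.6566 × 1.7976 = 0.0799.
T = exp(−0.0799) = 0.9232.

0.923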